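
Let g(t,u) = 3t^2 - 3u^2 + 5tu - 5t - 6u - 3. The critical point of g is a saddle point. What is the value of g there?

∂g/∂t = 6t + 5u - 5 = 0 and ∂g/∂u = 5t - 6u - 6 = 0, so (t, u) = (60/61, -11/61).
The Hessian has g_{tt} = 6, g_{uu} = -6, g_{tu} = 5, giving D = -61 < 0, so the point is a saddle point.
g(60/61, -11/61) = -300/61.

-300/61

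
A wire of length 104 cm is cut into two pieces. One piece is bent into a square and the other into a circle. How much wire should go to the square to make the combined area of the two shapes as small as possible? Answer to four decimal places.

58.2503

Let x be the length used for the square. Square side x/4; circle radius (104−x)/(2π).
A(x) = (x/4)² + π·((104−x)/(2π))² = x²/16 + (104−x)²/(4π) for 0 ≤ x ≤ 104. A'(x) = x/8 − (104−x)/(2π) = 0 gives x = 4·104/(π+4) ≈ 58.2503.
A'' = 1/8 + 1/(2π) > 0, so this gives the minimum combined area; x ≈ 58.2503 cm to the square.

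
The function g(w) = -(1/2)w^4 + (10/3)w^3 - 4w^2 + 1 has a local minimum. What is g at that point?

Critical points: g'(w) = -2w^3 + 10w^2 - 8w vanishes at w = 0, 1, 4.
Since g''(w) = -6w^2 + 20w - 8, we get g''(0) = -8 < 0 ⇒ local maximum; g''(1) = 6 > 0 ⇒ local minimum; g''(4) = -24 < 0 ⇒ local maximum.
So the local minimum value is g(1) = -1/6.

-1/6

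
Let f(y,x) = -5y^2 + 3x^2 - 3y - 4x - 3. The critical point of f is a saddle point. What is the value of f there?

∂f/∂y = -10y - 3 = 0 and ∂f/∂x = 6x - 4 = 0, so (y, x) = (-3/10, 2/3).
The Hessian has f_{yy} = -10, f_{xx} = 6, f_{yx} = 0, giving D = -60 < 0, so the point is a saddle point.
f(-3/10, 2/3) = -233/60.

-233/60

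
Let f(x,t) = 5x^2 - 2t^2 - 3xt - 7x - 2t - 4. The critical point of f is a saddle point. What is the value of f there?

-232/49

∂f/∂x = 10x - 3t - 7 = 0 and ∂f/∂t = -3x - 4t - 2 = 0, so (x, t) = (22/49, -41/49).
The Hessian has f_{xx} = 10, f_{tt} = -4, f_{xt} = -3, giving D = -49 < 0, so the point is a saddle point.
f(22/49, -41/49) = -232/49.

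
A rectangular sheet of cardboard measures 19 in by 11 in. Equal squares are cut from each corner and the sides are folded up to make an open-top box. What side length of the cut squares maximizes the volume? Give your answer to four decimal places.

2.2462

With cut size x, the volume is V(x) = x(19 − 2x)(11 − 2x) for 0 < x < 5.5.
V'(x) = 12x^2 − 120x + 209. Setting V'(x) = 0 gives x ≈ 2.2462 (the root in (0, 5.5)).
V''(x) = 24x − 120 is negative there, so this is the maximum; V ≈ 212.0630.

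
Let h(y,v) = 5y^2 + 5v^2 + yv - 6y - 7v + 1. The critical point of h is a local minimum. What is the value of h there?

∂h/∂y = 10y + v - 6 = 0 and ∂h/∂v = y + 10v - 7 = 0, so (y, v) = (53/99, 64/99).
The Hessian has h_{yy} = 10, h_{vv} = 10, h_{yv} = 1, giving D = 99 > 0 with h_{yy} > 0, so the point is a local minimum.
h(53/99, 64/99) = -284/99.

-284/99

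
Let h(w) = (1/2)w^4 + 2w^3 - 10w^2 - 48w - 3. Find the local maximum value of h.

Critical points: h'(w) = 2w^3 + 6w^2 - 20w - 48 vanishes at w = -4, -2, 3.
Since h''(w) = 6w^2 + 12w - 20, we get h''(-4) = 28 > 0 ⇒ local minimum; h''(-2) = -20 < 0 ⇒ local maximum; h''(3) = 70 > 0 ⇒ local minimum.
So the local maximum value is h(-2) = 45.

45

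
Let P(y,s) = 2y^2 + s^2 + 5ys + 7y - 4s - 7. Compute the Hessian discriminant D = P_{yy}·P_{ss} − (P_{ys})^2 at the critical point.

∂P/∂y = 4y + 5s + 7 = 0 and ∂P/∂s = 5y + 2s - 4 = 0, so (y, s) = (2, -3).
The Hessian has P_{yy} = 4, P_{ss} = 2, P_{ys} = 5, giving D = -17 < 0, so the point is a saddle point.
D = (4)·(2) − (5)^2 = -17.

-17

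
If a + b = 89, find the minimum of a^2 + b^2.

7921/2

With a + b = 89, a^2 + b^2 = a^2 + (89 − a)^2.
The derivative 2a − 2(89 − a) = 4a − 178 vanishes at a = 89/2; second derivative 4 > 0, a minimum.
The minimum is 2·(89/2)^2 = 7921/2.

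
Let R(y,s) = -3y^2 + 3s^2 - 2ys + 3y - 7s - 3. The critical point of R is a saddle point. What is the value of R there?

∂R/∂y = -6y - 2s + 3 = 0 and ∂R/∂s = -2y + 6s - 7 = 0, so (y, s) = (1/10, 6/5).
The Hessian has R_{yy} = -6, R_{ss} = 6, R_{ys} = -2, giving D = -40 < 0, so the point is a saddle point.
R(1/10, 6/5) = -141/20.

-141/20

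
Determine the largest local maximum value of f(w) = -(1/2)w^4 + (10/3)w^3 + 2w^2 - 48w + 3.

217/3

f'(w) = -2w^3 + 10w^2 + 4w - 48. Setting f'(w) = 0 gives w ∈ {-2, 3, 4}.
Since f''(w) = -6w^2 + 20w + 4, we get f''(-2) = -60 < 0 ⇒ local maximum; f''(3) = 10 > 0 ⇒ local minimum; f''(4) = -12 < 0 ⇒ local maximum.
Thus f has its largest local maximum at w = -2, with value 217/3.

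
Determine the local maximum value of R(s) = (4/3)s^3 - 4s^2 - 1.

-1

R'(s) = 4s^2 - 8s. Setting R'(s) = 0 gives s ∈ {0, 2}.
Second-derivative test with R''(s) = 8s - 8: R''(0) = -8 < 0 ⇒ local maximum; R''(2) = 8 > 0 ⇒ local minimum.
So the local maximum value is R(0) = -1.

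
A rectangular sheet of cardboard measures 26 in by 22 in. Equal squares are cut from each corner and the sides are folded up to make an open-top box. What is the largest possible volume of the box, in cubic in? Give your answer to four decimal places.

With cut size x, the volume is V(x) = x(26 − 2x)(22 − 2x) for 0 < x < 11.
V'(x) = 12x^2 − 192x + 572. Setting V'(x) = 0 gives x ≈ 3.9585 (the root in (0, 11)).
V''(x) = 24x − 192 is negative there, so this is the maximum; V ≈ 1008.0830.

1008.0830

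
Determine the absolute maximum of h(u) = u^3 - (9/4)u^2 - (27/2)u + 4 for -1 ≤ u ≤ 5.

Differentiating, h'(u) = 3u^2 - (9/2)u - 27/2; whose only zero in [-1, 5] is u = 3.
Candidates: h(-1) = 57/4, h(3) = -119/4, h(5) = 21/4.
The maximum over the interval is 57/4, attained at u = -1.

57/4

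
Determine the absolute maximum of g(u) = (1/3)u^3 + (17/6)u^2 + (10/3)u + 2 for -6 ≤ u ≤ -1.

Differentiating, g'(u) = u^2 + (17/3)u + 10/3; whose only zero in [-6, -1] is u = -5.
Compare values at every candidate in [-6, -1]: g(-6) = 12, g(-5) = 29/2, g(-1) = 7/6.
The maximum over the interval is 29/2, attained at u = -5.

29/2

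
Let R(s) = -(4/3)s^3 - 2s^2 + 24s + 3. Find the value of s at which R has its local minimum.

-3

R'(s) = -4s^2 - 4s + 24. Setting R'(s) = 0 gives s ∈ {-3, 2}.
Second-derivative test with R''(s) = -8s - 4: R''(-3) = 20 > 0 ⇒ local minimum; R''(2) = -20 < 0 ⇒ local maximum.
So the local minimum value is R(-3) = -51.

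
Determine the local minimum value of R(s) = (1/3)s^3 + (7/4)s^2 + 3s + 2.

5/16

Critical points: R'(s) = s^2 + (7/2)s + 3 vanishes at s = -2, -3/2.
Since R''(s) = 2s + 7/2, we get R''(-2) = -1/2 < 0 ⇒ local maximum; R''(-3/2) = 1/2 > 0 ⇒ local minimum.
So the local minimum value is R(-3/2) = 5/16.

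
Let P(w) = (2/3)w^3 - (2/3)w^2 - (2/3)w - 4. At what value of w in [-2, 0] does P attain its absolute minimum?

P'(w) = 2w^2 - (4/3)w - 2/3, whose only zero in [-2, 0] is w = -1/3.
Evaluating at the critical points and endpoints: P(-2) = -32/3; P(-1/3) = -314/81; P(0) = -4.
Hence the absolute minimum is -32/3 at w = -2.

-2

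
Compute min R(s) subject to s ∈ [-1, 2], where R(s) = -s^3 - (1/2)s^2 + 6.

Differentiating, R'(s) = -3s^2 - s; which vanishes at s = -1/3 and s = 0.
Evaluating at the critical points and endpoints: R(-1) = 13/2,  R(-1/3) = 323/54,  R(0) = 6,  R(2) = -4.
The minimum over the interval is -4, attained at s = 2.

-4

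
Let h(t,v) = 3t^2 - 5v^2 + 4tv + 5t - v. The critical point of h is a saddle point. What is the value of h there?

∂h/∂t = 6t + 4v + 5 = 0 and ∂h/∂v = 4t - 10v - 1 = 0, so (t, v) = (-23/38, -13/38).
The Hessian has h_{tt} = 6, h_{vv} = -10, h_{tv} = 4, giving D = -76 < 0, so the point is a saddle point.
h(-23/38, -13/38) = -51/38.

-51/38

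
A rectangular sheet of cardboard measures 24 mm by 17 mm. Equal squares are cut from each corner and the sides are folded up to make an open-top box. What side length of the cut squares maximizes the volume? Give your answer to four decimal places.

3.2704

With cut size x, the volume is V(x) = x(24 − 2x)(17 − 2x) for 0 < x < 8.5.
V'(x) = 12x^2 − 164x + 408. Setting V'(x) = 0 gives x ≈ 3.2704 (the root in (0, 8.5)).
V''(x) = 24x − 164 is negative there, so this is the maximum; V ≈ 597.2053.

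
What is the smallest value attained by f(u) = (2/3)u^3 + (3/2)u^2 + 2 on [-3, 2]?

f'(u) = 2u^2 + 3u, which vanishes at u = -3/2 and u = 0.
Candidates: f(-3) = -5/2,  f(-3/2) = 25/8,  f(0) = 2,  f(2) = 40/3.
The minimum over the interval is -5/2, attained at u = -3.

-5/2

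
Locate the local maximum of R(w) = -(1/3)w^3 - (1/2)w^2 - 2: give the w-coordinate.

0

R'(w) = -w^2 - w. Setting R'(w) = 0 gives w ∈ {-1, 0}.
R''(w) = -2w - 1. R''(-1) = 1 > 0 ⇒ local minimum; R''(0) = -1 < 0 ⇒ local maximum.
So the local maximum value is R(0) = -2.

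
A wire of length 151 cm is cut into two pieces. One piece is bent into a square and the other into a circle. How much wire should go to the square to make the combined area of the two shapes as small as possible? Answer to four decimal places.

84.5750

Let x be the length used for the square. Square side x/4; circle radius (151−x)/(2π).
A(x) = (x/4)² + π·((151−x)/(2π))² = x²/16 + (151−x)²/(4π) for 0 ≤ x ≤ 151. A'(x) = x/8 − (151−x)/(2π) = 0 gives x = 4·151/(π+4) ≈ 84.5750.
A'' = 1/8 + 1/(2π) > 0, so this gives the minimum combined area; x ≈ 84.5750 cm to the square.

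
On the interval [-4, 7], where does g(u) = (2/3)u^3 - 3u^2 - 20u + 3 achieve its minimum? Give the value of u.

5

Differentiating, g'(u) = 2u^2 - 6u - 20; which vanishes at u = -2 and u = 5.
Evaluating at the critical points and endpoints: g(-4) = -23/3; g(-2) = 77/3; g(5) = -266/3; g(7) = -166/3.
The minimum over the interval is -266/3, attained at u = 5.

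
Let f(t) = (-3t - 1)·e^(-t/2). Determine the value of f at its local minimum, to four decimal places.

Differentiating with the product rule gives f'(t) = ((3/2)t - 5/2)·e^(-t/2). Since e^(-t/2) > 0, the only critical point is t = 5/3.
f''(5/3) has the same sign as 3/2 > 0, so this is a local minimum.
f(5/3) = (-6)·e^(-5/6) ≈ -2.6076.

-2.6076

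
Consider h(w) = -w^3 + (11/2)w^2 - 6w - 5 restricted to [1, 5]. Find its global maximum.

-1/2

h'(w) = -3w^2 + 11w - 6, whose only zero in [1, 5] is w = 3.
Compare values at every candidate in [1, 5]: h(1) = -13/2, h(3) = -1/2, h(5) = -45/2.
The maximum over the interval is -1/2, attained at w = 3.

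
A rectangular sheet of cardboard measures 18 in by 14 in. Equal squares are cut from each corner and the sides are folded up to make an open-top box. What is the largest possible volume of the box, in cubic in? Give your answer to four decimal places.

With cut size x, the volume is V(x) = x(18 − 2x)(14 − 2x) for 0 < x < 7.
V'(x) = 12x^2 − 128x + 252. Setting V'(x) = 0 gives x ≈ 2.6049 (the root in (0, 7)).
V''(x) = 24x − 128 is negative there, so this is the maximum; V ≈ 292.8648.

292.8648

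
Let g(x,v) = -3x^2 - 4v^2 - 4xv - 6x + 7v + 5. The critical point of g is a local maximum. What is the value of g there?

∂g/∂x = -6x - 4v - 6 = 0 and ∂g/∂v = -4x - 8v + 7 = 0, so (x, v) = (-19/8, 33/16).
The Hessian has g_{xx} = -6, g_{vv} = -8, g_{xv} = -4, giving D = 32 > 0 with g_{xx} < 0, so the point is a local maximum.
g(-19/8, 33/16) = 619/32.

619/32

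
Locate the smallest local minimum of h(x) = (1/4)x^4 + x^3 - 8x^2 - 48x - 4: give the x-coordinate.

4

Critical points: h'(x) = x^3 + 3x^2 - 16x - 48 vanishes at x = -4, -3, 4.
Since h''(x) = 3x^2 + 6x - 16, we get h''(-4) = 8 > 0 ⇒ local minimum; h''(-3) = -7 < 0 ⇒ local maximum; h''(4) = 56 > 0 ⇒ local minimum.
The smallest local minimum is h(4) = -196.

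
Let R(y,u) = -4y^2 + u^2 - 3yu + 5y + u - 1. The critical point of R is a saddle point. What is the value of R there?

11/25

∂R/∂y = -8y - 3u + 5 = 0 and ∂R/∂u = -3y + 2u + 1 = 0, so (y, u) = (13/25, 7/25).
The Hessian has R_{yy} = -8, R_{uu} = 2, R_{yu} = -3, giving D = -25 < 0, so the point is a saddle point.
R(13/25, 7/25) = 11/25.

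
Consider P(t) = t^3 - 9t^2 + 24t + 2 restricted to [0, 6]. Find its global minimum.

Differentiating, P'(t) = 3t^2 - 18t + 24; which vanishes at t = 2 and t = 4.
Evaluating at the critical points and endpoints: P(0) = 2, P(2) = 22, P(4) = 18, P(6) = 38.
Hence the absolute minimum is 2 at t = 0.

2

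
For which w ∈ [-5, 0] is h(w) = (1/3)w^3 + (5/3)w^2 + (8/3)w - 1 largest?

The derivative is w^2 + (10/3)w + 8/3, which vanishes at w = -2 and w = -4/3.
Candidates: h(-5) = -43/3; h(-2) = -7/3; h(-4/3) = -193/81; h(0) = -1.
Hence the absolute maximum is -1 at w = 0.

0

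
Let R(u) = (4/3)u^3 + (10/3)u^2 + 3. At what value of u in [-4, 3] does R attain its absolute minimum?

R'(u) = 4u^2 + (20/3)u, which vanishes at u = -5/3 and u = 0.
Candidates: R(-4) = -29,  R(-5/3) = 493/81,  R(0) = 3,  R(3) = 69.
The minimum over the interval is -29, attained at u = -4.

-4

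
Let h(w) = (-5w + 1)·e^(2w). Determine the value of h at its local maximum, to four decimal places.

By the product rule, h'(w) = (-10w - 3)·e^(2w). Since e^(2w) > 0, the only critical point is w = -3/10.
h''(-3/10) has the same sign as -10 < 0, so this is a local maximum.
h(-3/10) = (5/2)·e^(-3/5) ≈ 1.3720.

1.3720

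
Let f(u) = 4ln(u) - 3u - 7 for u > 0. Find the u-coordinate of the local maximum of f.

f'(u) = 4/u − 3 = 0 gives u = 4/3.
f''(u) = -4/u², which is negative for u > 0, so this is a local maximum.
f(4/3) = 4·ln(4/3) - 4 - 7 ≈ -9.8493.

4/3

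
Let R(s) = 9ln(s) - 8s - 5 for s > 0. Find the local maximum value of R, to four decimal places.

R'(s) = 9/s − 8 = 0 gives s = 9/8.
R''(s) = -9/s², which is negative for s > 0, so this is a local maximum.
R(9/8) = 9·ln(9/8) - 9 - 5 ≈ -12.9400.

-12.9400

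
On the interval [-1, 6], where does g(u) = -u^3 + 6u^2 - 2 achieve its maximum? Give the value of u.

g'(u) = -3u^2 + 12u, which vanishes at u = 0 and u = 4.
Candidates: g(-1) = 5; g(0) = -2; g(4) = 30; g(6) = -2.
The maximum over the interval is 30, attained at u = 4.

4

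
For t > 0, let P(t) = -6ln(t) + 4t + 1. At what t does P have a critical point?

P'(t) = -6/t + 4 = 0 gives t = 3/2.
P''(t) = 6/t², which is positive for t > 0, so this is a local minimum.
P(3/2) = -6·ln(3/2) + 6 + 1 ≈ 4.5672.

3/2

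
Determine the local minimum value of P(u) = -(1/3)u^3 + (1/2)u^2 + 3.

P'(u) = -u^2 + u = 0 at u = 0, 1.
Since P''(u) = -2u + 1, we get P''(0) = 1 > 0 ⇒ local minimum; P''(1) = -1 < 0 ⇒ local maximum.
So the local minimum value is P(0) = 3.

3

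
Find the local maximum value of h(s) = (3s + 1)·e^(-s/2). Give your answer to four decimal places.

2.6076

h'(s) = 3·e^(-s/2) + (3s + 1)·(-1/2)·e^(-s/2) = (-(3/2)s + 5/2)·e^(-s/2). Since e^(-s/2) > 0, the only critical point is s = 5/3.
h''(5/3) has the same sign as -3/2 < 0, so this is a local maximum.
h(5/3) = (6)·e^(-5/6) ≈ 2.6076.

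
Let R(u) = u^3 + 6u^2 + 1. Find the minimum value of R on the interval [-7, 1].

R'(u) = 3u^2 + 12u, which vanishes at u = -4 and u = 0.
Candidates: R(-7) = -48,  R(-4) = 33,  R(0) = 1,  R(1) = 8.
The minimum over the interval is -48, attained at u = -7.

-48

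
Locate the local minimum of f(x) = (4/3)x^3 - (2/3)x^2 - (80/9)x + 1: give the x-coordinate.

5/3

f'(x) = 4x^2 - (4/3)x - 80/9. Setting f'(x) = 0 gives x ∈ {-4/3, 5/3}.
f''(x) = 8x - 4/3. f''(-4/3) = -12 < 0 ⇒ local maximum; f''(5/3) = 12 > 0 ⇒ local minimum.
The local minimum is f(5/3) = -769/81.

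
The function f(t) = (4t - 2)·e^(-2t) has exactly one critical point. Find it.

Differentiating with the product rule gives f'(t) = (-8t + 8)·e^(-2t). Since e^(-2t) > 0, the only critical point is t = 1.
f''(1) has the same sign as -8 < 0, so this is a local maximum.
f(1) = (2)·e^(-2) ≈ 0.2707.

1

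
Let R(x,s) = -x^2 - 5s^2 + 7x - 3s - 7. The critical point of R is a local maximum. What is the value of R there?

∂R/∂x = -2x + 7 = 0 and ∂R/∂s = -10s - 3 = 0, so (x, s) = (7/2, -3/10).
The Hessian has R_{xx} = -2, R_{ss} = -10, R_{xs} = 0, giving D = 20 > 0 with R_{xx} < 0, so the point is a local maximum.
R(7/2, -3/10) = 57/10.

57/10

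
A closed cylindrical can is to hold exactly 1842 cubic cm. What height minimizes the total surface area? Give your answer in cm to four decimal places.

With radius r and height h, πr²h = 1842 so h = 1842/(πr²), and S(r) = 2πr² + 2πrh = 2πr² + 2·1842/r.
S'(r) = 4πr − 2·1842/r² = 0 ⇒ r³ = 1842/(2π), so r ≈ 6.6431 and h = 2r ≈ 13.2862.
S''(r) = 4π + 4·1842/r³ > 0, so this is the minimum; S ≈ 831.8422.

13.2862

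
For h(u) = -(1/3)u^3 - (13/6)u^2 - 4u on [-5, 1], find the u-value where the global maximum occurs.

h'(u) = -u^2 - (13/3)u - 4, which vanishes at u = -3 and u = -4/3.
Candidates: h(-5) = 15/2; h(-3) = 3/2; h(-4/3) = 184/81; h(1) = -13/2.
The maximum over the interval is 15/2, attained at u = -5.

-5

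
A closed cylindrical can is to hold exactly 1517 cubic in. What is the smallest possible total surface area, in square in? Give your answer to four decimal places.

With radius r and height h, πr²h = 1517 so h = 1517/(πr²), and S(r) = 2πr² + 2πrh = 2πr² + 2·1517/r.
S'(r) = 4πr − 2·1517/r² = 0 ⇒ r³ = 1517/(2π), so r ≈ 6.2269 and h = 2r ≈ 12.4537.
S''(r) = 4π + 4·1517/r³ > 0, so this is the minimum; S ≈ 730.8669.

730.8669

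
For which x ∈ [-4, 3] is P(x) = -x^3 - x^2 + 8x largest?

Differentiating, P'(x) = -3x^2 - 2x + 8; which vanishes at x = -2 and x = 4/3.
Candidates: P(-4) = 16,  P(-2) = -12,  P(4/3) = 176/27,  P(3) = -12.
Hence the absolute maximum is 16 at x = -4.

-4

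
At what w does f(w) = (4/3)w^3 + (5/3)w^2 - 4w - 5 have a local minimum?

f'(w) = 4w^2 + (10/3)w - 4 = 0 at w = -3/2, 2/3.
Since f''(w) = 8w + 10/3, we get f''(-3/2) = -26/3 < 0 ⇒ local maximum; f''(2/3) = 26/3 > 0 ⇒ local minimum.
The local minimum is f(2/3) = -529/81.

2/3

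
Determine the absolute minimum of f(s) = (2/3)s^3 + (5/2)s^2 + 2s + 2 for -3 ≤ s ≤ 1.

1/2

f'(s) = 2s^2 + 5s + 2, which vanishes at s = -2 and s = -1/2.
Compare values at every candidate in [-3, 1]: f(-3) = 1/2,  f(-2) = 8/3,  f(-1/2) = 37/24,  f(1) = 43/6.
So the minimum is f(-3) = 1/2.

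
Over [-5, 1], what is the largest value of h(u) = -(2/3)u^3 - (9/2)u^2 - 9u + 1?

101/6

Differentiating, h'(u) = -2u^2 - 9u - 9; which vanishes at u = -3 and u = -3/2.
Candidates: h(-5) = 101/6,  h(-3) = 11/2,  h(-3/2) = 53/8,  h(1) = -79/6.
Hence the absolute maximum is 101/6 at u = -5.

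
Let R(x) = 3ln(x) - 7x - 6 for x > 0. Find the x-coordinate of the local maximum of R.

R'(x) = 3/x − 7 = 0 gives x = 3/7.
R''(x) = -3/x², which is negative for x > 0, so this is a local maximum.
R(3/7) = 3·ln(3/7) - 3 - 6 ≈ -11.5419.

3/7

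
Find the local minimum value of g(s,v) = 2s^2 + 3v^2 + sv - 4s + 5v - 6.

∂g/∂s = 4s + v - 4 = 0 and ∂g/∂v = s + 6v + 5 = 0, so (s, v) = (29/23, -24/23).
The Hessian has g_{ss} = 4, g_{vv} = 6, g_{sv} = 1, giving D = 23 > 0 with g_{ss} > 0, so the point is a local minimum.
g(29/23, -24/23) = -256/23.

-256/23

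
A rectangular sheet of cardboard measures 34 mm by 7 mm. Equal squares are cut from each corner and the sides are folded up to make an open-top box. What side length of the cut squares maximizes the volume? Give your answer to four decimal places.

1.6506

With cut size x, the volume is V(x) = x(34 − 2x)(7 − 2x) for 0 < x < 3.5.
V'(x) = 12x^2 − 164x + 238. Setting V'(x) = 0 gives x ≈ 1.6506 (the root in (0, 3.5)).
V''(x) = 24x − 164 is negative there, so this is the maximum; V ≈ 187.4235.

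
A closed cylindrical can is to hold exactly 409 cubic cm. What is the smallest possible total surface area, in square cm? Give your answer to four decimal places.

With radius r and height h, πr²h = 409 so h = 409/(πr²), and S(r) = 2πr² + 2πrh = 2πr² + 2·409/r.
S'(r) = 4πr − 2·409/r² = 0 ⇒ r³ = 409/(2π), so r ≈ 4.0227 and h = 2r ≈ 8.0453.
S''(r) = 4π + 4·409/r³ > 0, so this is the minimum; S ≈ 305.0212.

305.0212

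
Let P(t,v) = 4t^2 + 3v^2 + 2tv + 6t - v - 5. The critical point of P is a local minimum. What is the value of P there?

-86/11

∂P/∂t = 8t + 2v + 6 = 0 and ∂P/∂v = 2t + 6v - 1 = 0, so (t, v) = (-19/22, 5/11).
The Hessian has P_{tt} = 8, P_{vv} = 6, P_{tv} = 2, giving D = 44 > 0 with P_{tt} > 0, so the point is a local minimum.
P(-19/22, 5/11) = -86/11.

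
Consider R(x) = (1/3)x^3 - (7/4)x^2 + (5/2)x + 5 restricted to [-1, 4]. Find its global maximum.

Differentiating, R'(x) = x^2 - (7/2)x + 5/2; which vanishes at x = 1 and x = 5/2.
Candidates: R(-1) = 5/12; R(1) = 73/12; R(5/2) = 265/48; R(4) = 25/3.
So the maximum is R(4) = 25/3.

25/3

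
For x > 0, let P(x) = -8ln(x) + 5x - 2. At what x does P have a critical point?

P'(x) = -8/x + 5 = 0 gives x = 8/5.
P''(x) = 8/x², which is positive for x > 0, so this is a local minimum.
P(8/5) = -8·ln(8/5) + 8 - 2 ≈ 2.2400.

8/5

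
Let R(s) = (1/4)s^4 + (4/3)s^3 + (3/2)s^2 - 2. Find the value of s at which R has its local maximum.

R'(s) = s^3 + 4s^2 + 3s = 0 at s = -3, -1, 0.
Second-derivative test with R''(s) = 3s^2 + 8s + 3: R''(-3) = 6 > 0 ⇒ local minimum; R''(-1) = -2 < 0 ⇒ local maximum; R''(0) = 3 > 0 ⇒ local minimum.
So the local maximum value is R(-1) = -19/12.

-1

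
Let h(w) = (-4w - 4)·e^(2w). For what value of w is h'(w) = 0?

-3/2

h'(w) = (-4)·e^(2w) + (-4w - 4)·2·e^(2w) = (-8w - 12)·e^(2w). Since e^(2w) > 0, the only critical point is w = -3/2.
h''(-3/2) has the same sign as -8 < 0, so this is a local maximum.
h(-3/2) = (2)·e^(-3) ≈ 0.0996.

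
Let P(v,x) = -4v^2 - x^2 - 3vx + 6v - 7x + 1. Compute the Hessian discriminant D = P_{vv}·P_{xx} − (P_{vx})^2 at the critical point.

∂P/∂v = -8v - 3x + 6 = 0 and ∂P/∂x = -3v - 2x - 7 = 0, so (v, x) = (33/7, -74/7).
The Hessian has P_{vv} = -8, P_{xx} = -2, P_{vx} = -3, giving D = 7 > 0 with P_{vv} < 0, so the point is a local maximum.
D = (-8)·(-2) − (-3)^2 = 7.

7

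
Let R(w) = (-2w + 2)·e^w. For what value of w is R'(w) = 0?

0

By the product rule, R'(w) = (-2w)·e^w. Since e^w > 0, the only critical point is w = 0.
R''(0) has the same sign as -2 < 0, so this is a local maximum.
R(0) = (2)·e^(0) ≈ 2.0000.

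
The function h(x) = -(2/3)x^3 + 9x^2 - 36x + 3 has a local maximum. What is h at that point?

h'(x) = -2x^2 + 18x - 36 = 0 at x = 3, 6.
Since h''(x) = -4x + 18, we get h''(3) = 6 > 0 ⇒ local minimum; h''(6) = -6 < 0 ⇒ local maximum.
So the local maximum value is h(6) = -33.

-33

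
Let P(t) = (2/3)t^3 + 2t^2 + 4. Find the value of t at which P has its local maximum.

-2

P'(t) = 2t^2 + 4t = 0 at t = -2, 0.
P''(t) = 4t + 4. P''(-2) = -4 < 0 ⇒ local maximum; P''(0) = 4 > 0 ⇒ local minimum.
So the local maximum value is P(-2) = 20/3.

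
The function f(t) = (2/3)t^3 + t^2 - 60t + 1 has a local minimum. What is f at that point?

-572/3

f'(t) = 2t^2 + 2t - 60 = 0 at t = -6, 5.
Second-derivative test with f''(t) = 4t + 2: f''(-6) = -22 < 0 ⇒ local maximum; f''(5) = 22 > 0 ⇒ local minimum.
The local minimum is f(5) = -572/3.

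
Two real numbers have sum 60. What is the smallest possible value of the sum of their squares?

With a + b = 60, a^2 + b^2 = a^2 + (60 − a)^2.
The derivative 2a − 2(60 − a) = 4a − 120 vanishes at a = 30; second derivative 4 > 0, a minimum.
The minimum is 2·(30)^2 = 1800.

1800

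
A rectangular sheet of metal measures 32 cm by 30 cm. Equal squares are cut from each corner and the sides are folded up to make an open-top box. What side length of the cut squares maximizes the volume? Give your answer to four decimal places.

5.1586

With cut size x, the volume is V(x) = x(32 − 2x)(30 − 2x) for 0 < x < 15.
V'(x) = 12x^2 − 248x + 960. Setting V'(x) = 0 gives x ≈ 5.1586 (the root in (0, 15)).
V''(x) = 24x − 248 is negative there, so this is the maximum; V ≈ 2201.5781.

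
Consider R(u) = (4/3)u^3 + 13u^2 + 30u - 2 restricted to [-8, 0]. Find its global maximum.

R'(u) = 4u^2 + 26u + 30, which vanishes at u = -5 and u = -3/2.
Evaluating at the critical points and endpoints: R(-8) = -278/3, R(-5) = 19/3, R(-3/2) = -89/4, R(0) = -2.
The maximum over the interval is 19/3, attained at u = -5.

19/3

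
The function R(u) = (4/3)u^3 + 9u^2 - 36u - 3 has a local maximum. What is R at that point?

249

R'(u) = 4u^2 + 18u - 36 = 0 at u = -6, 3/2.
Since R''(u) = 8u + 18, we get R''(-6) = -30 < 0 ⇒ local maximum; R''(3/2) = 30 > 0 ⇒ local minimum.
The local maximum is R(-6) = 249.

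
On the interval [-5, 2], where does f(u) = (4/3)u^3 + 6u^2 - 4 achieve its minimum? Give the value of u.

The derivative is 4u^2 + 12u, which vanishes at u = -3 and u = 0.
Candidates: f(-5) = -62/3, f(-3) = 14, f(0) = -4, f(2) = 92/3.
So the minimum is f(-5) = -62/3.

-5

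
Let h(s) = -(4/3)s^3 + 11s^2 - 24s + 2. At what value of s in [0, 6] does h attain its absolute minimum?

6

Differentiating, h'(s) = -4s^2 + 22s - 24; which vanishes at s = 3/2 and s = 4.
Compare values at every candidate in [0, 6]: h(0) = 2; h(3/2) = -55/4; h(4) = -10/3; h(6) = -34.
So the minimum is h(6) = -34.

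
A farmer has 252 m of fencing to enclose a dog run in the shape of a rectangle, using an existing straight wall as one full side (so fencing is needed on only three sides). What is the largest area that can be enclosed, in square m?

Let the sides perpendicular to the wall have length x and the parallel side y, so 2x + y = 252 and the area is A = xy = x(252 − 2x).
A'(x) = 252 − 4x = 0 gives x = 63, and A''(x) = −4 < 0 confirms a maximum.
Then y = 252 − 2·63 = 126 and A = 7938.

7938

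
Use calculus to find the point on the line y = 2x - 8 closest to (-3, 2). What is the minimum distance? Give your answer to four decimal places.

Minimize D(x)^2 = (x + 3)^2 + (2x - 10)^2.
d/dx[D^2] = 2(x + 3) + 2·2·(2x - 10) = 0 ⇒ x = 17/5.
Then y = -6/5 and the distance is √(256/5) ≈ 7.1554.

7.1554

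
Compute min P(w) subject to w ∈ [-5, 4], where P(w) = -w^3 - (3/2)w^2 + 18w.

-81/2

P'(w) = -3w^2 - 3w + 18, which vanishes at w = -3 and w = 2.
Candidates: P(-5) = -5/2,  P(-3) = -81/2,  P(2) = 22,  P(4) = -16.
The minimum over the interval is -81/2, attained at w = -3.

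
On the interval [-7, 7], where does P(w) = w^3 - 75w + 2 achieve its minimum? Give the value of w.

5

Differentiating, P'(w) = 3w^2 - 75; which vanishes at w = -5 and w = 5.
Compare values at every candidate in [-7, 7]: P(-7) = 184; P(-5) = 252; P(5) = -248; P(7) = -180.
So the minimum is P(5) = -248.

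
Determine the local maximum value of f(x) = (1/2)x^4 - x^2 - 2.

f'(x) = 2x^3 - 2x. Setting f'(x) = 0 gives x ∈ {-1, 0, 1}.
Since f''(x) = 6x^2 - 2, we get f''(-1) = 4 > 0 ⇒ local minimum; f''(0) = -2 < 0 ⇒ local maximum; f''(1) = 4 > 0 ⇒ local minimum.
The local maximum is f(0) = -2.

-2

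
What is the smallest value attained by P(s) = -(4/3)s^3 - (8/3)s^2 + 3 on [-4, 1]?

-1

The derivative is -4s^2 - (16/3)s, which vanishes at s = -4/3 and s = 0.
Compare values at every candidate in [-4, 1]: P(-4) = 137/3, P(-4/3) = 115/81, P(0) = 3, P(1) = -1.
Hence the absolute minimum is -1 at s = 1.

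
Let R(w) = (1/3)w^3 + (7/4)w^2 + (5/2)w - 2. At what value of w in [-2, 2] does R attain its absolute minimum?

The derivative is w^2 + (7/2)w + 5/2, whose only zero in [-2, 2] is w = -1.
Evaluating at the critical points and endpoints: R(-2) = -8/3,  R(-1) = -37/12,  R(2) = 38/3.
The minimum over the interval is -37/12, attained at w = -1.

-1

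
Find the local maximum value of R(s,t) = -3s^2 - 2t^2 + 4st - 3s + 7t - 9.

∂R/∂s = -6s + 4t - 3 = 0 and ∂R/∂t = 4s - 4t + 7 = 0, so (s, t) = (2, 15/4).
The Hessian has R_{ss} = -6, R_{tt} = -4, R_{st} = 4, giving D = 8 > 0 with R_{ss} < 0, so the point is a local maximum.
R(2, 15/4) = 9/8.

9/8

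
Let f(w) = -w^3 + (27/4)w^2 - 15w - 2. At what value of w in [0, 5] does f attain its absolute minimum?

f'(w) = -3w^2 + (27/2)w - 15, which vanishes at w = 2 and w = 5/2.
Evaluating at the critical points and endpoints: f(0) = -2,  f(2) = -13,  f(5/2) = -207/16,  f(5) = -133/4.
The minimum over the interval is -133/4, attained at w = 5.

5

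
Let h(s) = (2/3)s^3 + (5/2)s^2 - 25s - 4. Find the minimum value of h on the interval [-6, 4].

h'(s) = 2s^2 + 5s - 25, which vanishes at s = -5 and s = 5/2.
Compare values at every candidate in [-6, 4]: h(-6) = 92, h(-5) = 601/6, h(5/2) = -971/24, h(4) = -64/3.
The minimum over the interval is -971/24, attained at s = 5/2.

-971/24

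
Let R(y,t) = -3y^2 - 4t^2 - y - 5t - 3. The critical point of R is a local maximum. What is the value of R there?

∂R/∂y = -6y - 1 = 0 and ∂R/∂t = -8t - 5 = 0, so (y, t) = (-1/6, -5/8).
The Hessian has R_{yy} = -6, R_{tt} = -8, R_{yt} = 0, giving D = 48 > 0 with R_{yy} < 0, so the point is a local maximum.
R(-1/6, -5/8) = -65/48.

-65/48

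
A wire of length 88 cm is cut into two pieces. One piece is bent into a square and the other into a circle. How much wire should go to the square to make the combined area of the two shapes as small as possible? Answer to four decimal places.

49.2887

Let x be the length used for the square. Square side x/4; circle radius (88−x)/(2π).
A(x) = (x/4)² + π·((88−x)/(2π))² = x²/16 + (88−x)²/(4π) for 0 ≤ x ≤ 88. A'(x) = x/8 − (88−x)/(2π) = 0 gives x = 4·88/(π+4) ≈ 49.2887.
A'' = 1/8 + 1/(2π) > 0, so this gives the minimum combined area; x ≈ 49.2887 cm to the square.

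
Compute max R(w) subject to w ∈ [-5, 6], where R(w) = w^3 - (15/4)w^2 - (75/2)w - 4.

811/16

Differentiating, R'(w) = 3w^2 - (15/2)w - 75/2; which vanishes at w = -5/2 and w = 5.
Evaluating at the critical points and endpoints: R(-5) = -141/4; R(-5/2) = 811/16; R(5) = -641/4; R(6) = -148.
So the maximum is R(-5/2) = 811/16.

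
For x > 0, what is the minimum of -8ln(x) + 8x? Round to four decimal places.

8.0000

h'(x) = -8/x + 8 = 0 gives x = 1.
h''(x) = 8/x², which is positive for x > 0, so this is a local minimum.
h(1) = -8·ln(1) + 8 ≈ 8.0000.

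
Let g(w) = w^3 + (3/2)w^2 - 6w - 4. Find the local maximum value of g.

6

Critical points: g'(w) = 3w^2 + 3w - 6 vanishes at w = -2, 1.
Second-derivative test with g''(w) = 6w + 3: g''(-2) = -9 < 0 ⇒ local maximum; g''(1) = 9 > 0 ⇒ local minimum.
Thus g has its local maximum at w = -2, with value 6.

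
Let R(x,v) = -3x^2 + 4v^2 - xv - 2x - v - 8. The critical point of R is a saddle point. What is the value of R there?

∂R/∂x = -6x - v - 2 = 0 and ∂R/∂v = -x + 8v - 1 = 0, so (x, v) = (-17/49, 4/49).
The Hessian has R_{xx} = -6, R_{vv} = 8, R_{xv} = -1, giving D = -49 < 0, so the point is a saddle point.
R(-17/49, 4/49) = -377/49.

-377/49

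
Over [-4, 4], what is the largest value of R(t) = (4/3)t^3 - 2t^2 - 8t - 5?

The derivative is 4t^2 - 4t - 8, which vanishes at t = -1 and t = 2.
Compare values at every candidate in [-4, 4]: R(-4) = -271/3, R(-1) = -1/3, R(2) = -55/3, R(4) = 49/3.
The maximum over the interval is 49/3, attained at t = 4.

49/3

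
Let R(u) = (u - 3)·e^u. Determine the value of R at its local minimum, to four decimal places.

R'(u) = 1·e^u + (u - 3)·1·e^u = (u - 2)·e^u. Since e^u > 0, the only critical point is u = 2.
R''(2) has the same sign as 1 > 0, so this is a local minimum.
R(2) = (-1)·e^(2) ≈ -7.3891.

-7.3891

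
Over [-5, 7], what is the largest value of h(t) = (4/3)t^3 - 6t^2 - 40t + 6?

154/3

Differentiating, h'(t) = 4t^2 - 12t - 40; which vanishes at t = -2 and t = 5.
Candidates: h(-5) = -332/3; h(-2) = 154/3; h(5) = -532/3; h(7) = -332/3.
Hence the absolute maximum is 154/3 at t = -2.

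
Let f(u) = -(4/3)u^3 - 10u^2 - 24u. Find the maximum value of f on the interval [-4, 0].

f'(u) = -4u^2 - 20u - 24, which vanishes at u = -3 and u = -2.
Compare values at every candidate in [-4, 0]: f(-4) = 64/3,  f(-3) = 18,  f(-2) = 56/3,  f(0) = 0.
The maximum over the interval is 64/3, attained at u = -4.

64/3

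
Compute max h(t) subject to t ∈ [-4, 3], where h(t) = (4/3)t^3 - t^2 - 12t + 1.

49/4

h'(t) = 4t^2 - 2t - 12, which vanishes at t = -3/2 and t = 2.
Candidates: h(-4) = -157/3,  h(-3/2) = 49/4,  h(2) = -49/3,  h(3) = -8.
The maximum over the interval is 49/4, attained at t = -3/2.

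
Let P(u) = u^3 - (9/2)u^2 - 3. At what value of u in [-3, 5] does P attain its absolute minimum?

-3

P'(u) = 3u^2 - 9u, which vanishes at u = 0 and u = 3.
Candidates: P(-3) = -141/2; P(0) = -3; P(3) = -33/2; P(5) = 19/2.
The minimum over the interval is -141/2, attained at u = -3.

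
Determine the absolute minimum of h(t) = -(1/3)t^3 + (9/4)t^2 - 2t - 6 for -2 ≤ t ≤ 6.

-9

Differentiating, h'(t) = -t^2 + (9/2)t - 2; which vanishes at t = 1/2 and t = 4.
Candidates: h(-2) = 29/3,  h(1/2) = -311/48,  h(4) = 2/3,  h(6) = -9.
So the minimum is h(6) = -9.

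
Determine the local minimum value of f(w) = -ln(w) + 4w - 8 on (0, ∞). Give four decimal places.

-5.6137

f'(w) = -1/w + 4 = 0 gives w = 1/4.
f''(w) = 1/w², which is positive for w > 0, so this is a local minimum.
f(1/4) = -1·ln(1/4) + 1 - 8 ≈ -5.6137.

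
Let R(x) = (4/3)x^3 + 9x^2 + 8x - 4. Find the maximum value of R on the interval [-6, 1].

68/3

R'(x) = 4x^2 + 18x + 8, which vanishes at x = -4 and x = -1/2.
Evaluating at the critical points and endpoints: R(-6) = -16,  R(-4) = 68/3,  R(-1/2) = -71/12,  R(1) = 43/3.
So the maximum is R(-4) = 68/3.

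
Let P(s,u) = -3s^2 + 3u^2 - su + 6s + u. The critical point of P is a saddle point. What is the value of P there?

3

∂P/∂s = -6s - u + 6 = 0 and ∂P/∂u = -s + 6u + 1 = 0, so (s, u) = (1, 0).
The Hessian has P_{ss} = -6, P_{uu} = 6, P_{su} = -1, giving D = -37 < 0, so the point is a saddle point.
P(1, 0) = 3.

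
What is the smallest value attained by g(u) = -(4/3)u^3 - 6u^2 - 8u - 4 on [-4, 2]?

-164/3

Differentiating, g'(u) = -4u^2 - 12u - 8; which vanishes at u = -2 and u = -1.
Compare values at every candidate in [-4, 2]: g(-4) = 52/3, g(-2) = -4/3, g(-1) = -2/3, g(2) = -164/3.
So the minimum is g(2) = -164/3.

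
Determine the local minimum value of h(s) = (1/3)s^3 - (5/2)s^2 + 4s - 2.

Critical points: h'(s) = s^2 - 5s + 4 vanishes at s = 1, 4.
Since h''(s) = 2s - 5, we get h''(1) = -3 < 0 ⇒ local maximum; h''(4) = 3 > 0 ⇒ local minimum.
So the local minimum value is h(4) = -14/3.

-14/3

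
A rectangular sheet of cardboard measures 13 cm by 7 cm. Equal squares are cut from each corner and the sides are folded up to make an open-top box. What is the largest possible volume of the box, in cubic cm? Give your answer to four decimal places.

60.0451

With cut size x, the volume is V(x) = x(13 − 2x)(7 − 2x) for 0 < x < 3.5.
V'(x) = 12x^2 − 80x + 91. Setting V'(x) = 0 gives x ≈ 1.4551 (the root in (0, 3.5)).
V''(x) = 24x − 80 is negative there, so this is the maximum; V ≈ 60.0451.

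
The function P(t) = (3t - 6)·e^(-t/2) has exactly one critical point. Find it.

4

Differentiating with the product rule gives P'(t) = (-(3/2)t + 6)·e^(-t/2). Since e^(-t/2) > 0, the only critical point is t = 4.
P''(4) has the same sign as -3/2 < 0, so this is a local maximum.
P(4) = (6)·e^(-2) ≈ 0.8120.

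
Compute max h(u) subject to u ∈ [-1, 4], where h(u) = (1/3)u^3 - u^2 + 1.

19/3

The derivative is u^2 - 2u, which vanishes at u = 0 and u = 2.
Compare values at every candidate in [-1, 4]: h(-1) = -1/3,  h(0) = 1,  h(2) = -1/3,  h(4) = 19/3.
So the maximum is h(4) = 19/3.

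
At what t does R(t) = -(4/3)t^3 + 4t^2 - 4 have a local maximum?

Critical points: R'(t) = -4t^2 + 8t vanishes at t = 0, 2.
Second-derivative test with R''(t) = -8t + 8: R''(0) = 8 > 0 ⇒ local minimum; R''(2) = -8 < 0 ⇒ local maximum.
The local maximum is R(2) = 4/3.

2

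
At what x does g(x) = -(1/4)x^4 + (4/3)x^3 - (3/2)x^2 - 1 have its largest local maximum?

g'(x) = -x^3 + 4x^2 - 3x. Setting g'(x) = 0 gives x ∈ {0, 1, 3}.
Since g''(x) = -3x^2 + 8x - 3, we get g''(0) = -3 < 0 ⇒ local maximum; g''(1) = 2 > 0 ⇒ local minimum; g''(3) = -6 < 0 ⇒ local maximum.
The largest local maximum is g(3) = 5/4.

3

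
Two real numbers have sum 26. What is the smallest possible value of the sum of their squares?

With a + b = 26, a^2 + b^2 = a^2 + (26 − a)^2.
The derivative 2a − 2(26 − a) = 4a − 52 vanishes at a = 13; second derivative 4 > 0, a minimum.
The minimum is 2·(13)^2 = 338.

338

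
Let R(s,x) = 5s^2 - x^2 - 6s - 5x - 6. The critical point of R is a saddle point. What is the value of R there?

∂R/∂s = 10s - 6 = 0 and ∂R/∂x = -2x - 5 = 0, so (s, x) = (3/5, -5/2).
The Hessian has R_{ss} = 10, R_{xx} = -2, R_{sx} = 0, giving D = -20 < 0, so the point is a saddle point.
R(3/5, -5/2) = -31/20.

-31/20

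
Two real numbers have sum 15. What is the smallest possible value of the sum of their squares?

With a + b = 15, a^2 + b^2 = a^2 + (15 − a)^2.
The derivative 2a − 2(15 − a) = 4a − 30 vanishes at a = 15/2; second derivative 4 > 0, a minimum.
The minimum is 2·(15/2)^2 = 225/2.

225/2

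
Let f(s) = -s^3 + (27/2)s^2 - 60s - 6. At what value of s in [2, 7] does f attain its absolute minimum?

f'(s) = -3s^2 + 27s - 60, which vanishes at s = 4 and s = 5.
Candidates: f(2) = -80; f(4) = -94; f(5) = -187/2; f(7) = -215/2.
So the minimum is f(7) = -215/2.

7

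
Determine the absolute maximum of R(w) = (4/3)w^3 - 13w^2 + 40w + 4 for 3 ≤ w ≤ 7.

313/3

R'(w) = 4w^2 - 26w + 40, whose only zero in [3, 7] is w = 4.
Compare values at every candidate in [3, 7]: R(3) = 43, R(4) = 124/3, R(7) = 313/3.
Hence the absolute maximum is 313/3 at w = 7.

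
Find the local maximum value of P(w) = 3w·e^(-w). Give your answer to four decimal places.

1.1036

P'(w) = 3·e^(-w) + (3w)·(-1)·e^(-w) = (-3w + 3)·e^(-w). Since e^(-w) > 0, the only critical point is w = 1.
P''(1) has the same sign as -3 < 0, so this is a local maximum.
P(1) = (3)·e^(-1) ≈ 1.1036.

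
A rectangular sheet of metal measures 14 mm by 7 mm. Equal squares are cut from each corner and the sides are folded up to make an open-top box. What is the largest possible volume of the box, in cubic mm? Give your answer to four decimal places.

66.0104

With cut size x, the volume is V(x) = x(14 − 2x)(7 − 2x) for 0 < x < 3.5.
V'(x) = 12x^2 − 84x + 98. Setting V'(x) = 0 gives x ≈ 1.4793 (the root in (0, 3.5)).
V''(x) = 24x − 84 is negative there, so this is the maximum; V ≈ 66.0104.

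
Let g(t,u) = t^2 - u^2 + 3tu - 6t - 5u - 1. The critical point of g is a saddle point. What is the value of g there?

-114/13

∂g/∂t = 2t + 3u - 6 = 0 and ∂g/∂u = 3t - 2u - 5 = 0, so (t, u) = (27/13, 8/13).
The Hessian has g_{tt} = 2, g_{uu} = -2, g_{tu} = 3, giving D = -13 < 0, so the point is a saddle point.
g(27/13, 8/13) = -114/13.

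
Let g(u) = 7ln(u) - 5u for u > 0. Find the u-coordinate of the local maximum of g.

7/5

g'(u) = 7/u − 5 = 0 gives u = 7/5.
g''(u) = -7/u², which is negative for u > 0, so this is a local maximum.
g(7/5) = 7·ln(7/5) - 7 ≈ -4.6447.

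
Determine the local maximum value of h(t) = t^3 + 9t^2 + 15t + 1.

26

Critical points: h'(t) = 3t^2 + 18t + 15 vanishes at t = -5, -1.
Since h''(t) = 6t + 18, we get h''(-5) = -12 < 0 ⇒ local maximum; h''(-1) = 12 > 0 ⇒ local minimum.
Thus h has its local maximum at t = -5, with value 26.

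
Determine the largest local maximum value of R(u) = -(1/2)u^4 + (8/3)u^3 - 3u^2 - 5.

R'(u) = -2u^3 + 8u^2 - 6u = 0 at u = 0, 1, 3.
Second-derivative test with R''(u) = -6u^2 + 16u - 6: R''(0) = -6 < 0 ⇒ local maximum; R''(1) = 4 > 0 ⇒ local minimum; R''(3) = -12 < 0 ⇒ local maximum.
Thus R has its largest local maximum at u = 3, with value -1/2.

-1/2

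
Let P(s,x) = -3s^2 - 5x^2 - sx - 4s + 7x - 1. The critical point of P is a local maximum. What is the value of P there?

∂P/∂s = -6s - x - 4 = 0 and ∂P/∂x = -s - 10x + 7 = 0, so (s, x) = (-47/59, 46/59).
The Hessian has P_{ss} = -6, P_{xx} = -10, P_{sx} = -1, giving D = 59 > 0 with P_{ss} < 0, so the point is a local maximum.
P(-47/59, 46/59) = 196/59.

196/59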